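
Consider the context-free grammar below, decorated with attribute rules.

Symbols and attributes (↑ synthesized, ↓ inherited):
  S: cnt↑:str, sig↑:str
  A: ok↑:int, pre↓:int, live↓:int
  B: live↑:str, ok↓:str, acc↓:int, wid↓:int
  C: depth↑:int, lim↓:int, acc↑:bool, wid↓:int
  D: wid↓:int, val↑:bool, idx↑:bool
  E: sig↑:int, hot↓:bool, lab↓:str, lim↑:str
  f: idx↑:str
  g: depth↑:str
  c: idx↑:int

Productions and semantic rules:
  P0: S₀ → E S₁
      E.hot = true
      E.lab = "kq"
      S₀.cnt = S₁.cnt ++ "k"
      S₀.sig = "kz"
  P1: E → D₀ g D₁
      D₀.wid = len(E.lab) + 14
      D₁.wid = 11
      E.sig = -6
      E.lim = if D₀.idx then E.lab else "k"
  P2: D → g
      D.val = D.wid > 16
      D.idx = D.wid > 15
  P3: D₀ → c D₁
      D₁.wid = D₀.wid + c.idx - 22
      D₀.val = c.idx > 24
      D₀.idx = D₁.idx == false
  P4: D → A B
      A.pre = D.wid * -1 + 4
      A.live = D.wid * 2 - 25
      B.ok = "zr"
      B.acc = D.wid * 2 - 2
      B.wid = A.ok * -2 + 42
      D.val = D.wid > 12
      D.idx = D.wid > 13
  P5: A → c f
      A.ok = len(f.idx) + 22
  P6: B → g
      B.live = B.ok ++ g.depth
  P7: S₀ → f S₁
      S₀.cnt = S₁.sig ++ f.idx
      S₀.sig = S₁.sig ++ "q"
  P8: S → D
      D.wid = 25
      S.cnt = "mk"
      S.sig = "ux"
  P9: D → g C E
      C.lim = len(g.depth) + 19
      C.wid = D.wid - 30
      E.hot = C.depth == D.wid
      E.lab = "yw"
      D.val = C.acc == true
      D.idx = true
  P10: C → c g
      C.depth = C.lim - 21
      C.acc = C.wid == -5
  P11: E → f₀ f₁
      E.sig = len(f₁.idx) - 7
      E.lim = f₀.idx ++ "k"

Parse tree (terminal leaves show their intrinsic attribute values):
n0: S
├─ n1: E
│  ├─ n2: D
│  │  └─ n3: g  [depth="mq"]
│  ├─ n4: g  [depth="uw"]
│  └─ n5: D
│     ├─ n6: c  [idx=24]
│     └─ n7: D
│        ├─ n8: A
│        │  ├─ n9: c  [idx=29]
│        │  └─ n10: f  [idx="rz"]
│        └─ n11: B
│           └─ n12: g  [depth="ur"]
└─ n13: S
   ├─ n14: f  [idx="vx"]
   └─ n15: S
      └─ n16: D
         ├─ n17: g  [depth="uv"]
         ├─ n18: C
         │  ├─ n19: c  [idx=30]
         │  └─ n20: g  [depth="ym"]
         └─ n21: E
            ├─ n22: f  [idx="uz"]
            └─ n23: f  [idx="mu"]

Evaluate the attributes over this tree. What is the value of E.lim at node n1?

1. n1.hot = true  [true]
2. n1.lab = "kq"  ["kq"]
3. n2.wid = 16  [len(E.lab) + 14]
4. n3.depth = "mq"  [terminal]
5. n2.val = false  [D.wid > 16]
6. n2.idx = true  [D.wid > 15]
7. n4.depth = "uw"  [terminal]
8. n5.wid = 11  [11]
9. n6.idx = 24  [terminal]
10. n7.wid = 13  [D₀.wid + c.idx - 22]
11. n8.pre = -9  [D.wid * -1 + 4]
12. n8.live = 1  [D.wid * 2 - 25]
13. n9.idx = 29  [terminal]
14. n10.idx = "rz"  [terminal]
15. n8.ok = 24  [len(f.idx) + 22]
16. n11.ok = "zr"  ["zr"]
17. n11.acc = 24  [D.wid * 2 - 2]
18. n11.wid = -6  [A.ok * -2 + 42]
19. n12.depth = "ur"  [terminal]
20. n11.live = "zrur"  [B.ok ++ g.depth]
21. n7.val = true  [D.wid > 12]
22. n7.idx = false  [D.wid > 13]
23. n5.val = false  [c.idx > 24]
24. n5.idx = true  [D₁.idx == false]
25. n1.sig = -6  [-6]
26. n1.lim = "kq"  [if D₀.idx then E.lab else "k"]
27. n14.idx = "vx"  [terminal]
28. n16.wid = 25  [25]
29. n17.depth = "uv"  [terminal]
30. n18.lim = 21  [len(g.depth) + 19]
31. n18.wid = -5  [D.wid - 30]
32. n19.idx = 30  [terminal]
33. n20.depth = "ym"  [terminal]
34. n18.depth = 0  [C.lim - 21]
35. n18.acc = true  [C.wid == -5]
36. n21.hot = false  [C.depth == D.wid]
37. n21.lab = "yw"  ["yw"]
38. n22.idx = "uz"  [terminal]
39. n23.idx = "mu"  [terminal]
40. n21.sig = -5  [len(f₁.idx) - 7]
41. n21.lim = "uzk"  [f₀.idx ++ "k"]
42. n16.val = true  [C.acc == true]
43. n16.idx = true  [true]
44. n15.cnt = "mk"  ["mk"]
45. n15.sig = "ux"  ["ux"]
46. n13.cnt = "uxvx"  [S₁.sig ++ f.idx]
47. n13.sig = "uxq"  [S₁.sig ++ "q"]
48. n0.cnt = "uxvxk"  [S₁.cnt ++ "k"]
49. n0.sig = "kz"  ["kz"]

"kq"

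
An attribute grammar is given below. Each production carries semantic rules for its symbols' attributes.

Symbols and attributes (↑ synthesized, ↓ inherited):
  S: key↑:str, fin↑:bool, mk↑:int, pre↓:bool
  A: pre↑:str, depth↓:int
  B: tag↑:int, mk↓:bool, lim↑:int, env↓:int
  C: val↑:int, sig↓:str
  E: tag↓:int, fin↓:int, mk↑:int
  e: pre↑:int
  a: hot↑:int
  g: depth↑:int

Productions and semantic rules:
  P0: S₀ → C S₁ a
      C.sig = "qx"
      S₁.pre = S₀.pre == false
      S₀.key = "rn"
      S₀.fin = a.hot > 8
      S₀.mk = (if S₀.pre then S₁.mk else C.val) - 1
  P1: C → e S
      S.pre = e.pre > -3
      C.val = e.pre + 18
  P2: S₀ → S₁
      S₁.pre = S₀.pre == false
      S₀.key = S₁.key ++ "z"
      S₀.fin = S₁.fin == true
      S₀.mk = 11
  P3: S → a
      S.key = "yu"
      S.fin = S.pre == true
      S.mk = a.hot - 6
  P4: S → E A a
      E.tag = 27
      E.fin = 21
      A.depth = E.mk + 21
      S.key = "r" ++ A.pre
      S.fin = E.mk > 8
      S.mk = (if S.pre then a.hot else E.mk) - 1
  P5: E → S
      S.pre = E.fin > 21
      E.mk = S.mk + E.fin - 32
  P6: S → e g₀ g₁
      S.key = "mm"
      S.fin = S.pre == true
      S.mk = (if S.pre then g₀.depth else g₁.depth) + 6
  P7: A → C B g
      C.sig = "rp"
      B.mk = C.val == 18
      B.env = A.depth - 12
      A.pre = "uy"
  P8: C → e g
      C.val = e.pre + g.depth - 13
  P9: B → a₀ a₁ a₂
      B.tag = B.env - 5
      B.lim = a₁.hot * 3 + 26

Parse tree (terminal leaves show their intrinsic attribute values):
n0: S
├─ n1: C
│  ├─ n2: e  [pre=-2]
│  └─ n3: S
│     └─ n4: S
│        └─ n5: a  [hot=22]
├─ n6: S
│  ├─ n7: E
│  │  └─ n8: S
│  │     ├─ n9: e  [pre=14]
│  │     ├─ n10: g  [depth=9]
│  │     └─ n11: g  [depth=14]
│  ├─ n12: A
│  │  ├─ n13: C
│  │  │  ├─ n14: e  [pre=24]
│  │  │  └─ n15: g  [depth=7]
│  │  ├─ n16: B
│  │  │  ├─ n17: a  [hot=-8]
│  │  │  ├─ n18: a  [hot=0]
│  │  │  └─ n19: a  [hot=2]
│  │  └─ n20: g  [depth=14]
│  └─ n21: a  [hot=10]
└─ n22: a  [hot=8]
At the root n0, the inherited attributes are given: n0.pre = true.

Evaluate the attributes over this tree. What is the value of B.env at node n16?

1. n0.pre = true  [given at root]
2. n1.sig = "qx"  ["qx"]
3. n2.pre = -2  [terminal]
4. n3.pre = true  [e.pre > -3]
5. n4.pre = false  [S₀.pre == false]
6. n5.hot = 22  [terminal]
7. n4.key = "yu"  ["yu"]
8. n4.fin = false  [S.pre == true]
9. n4.mk = 16  [a.hot - 6]
10. n3.key = "yuz"  [S₁.key ++ "z"]
11. n3.fin = false  [S₁.fin == true]
12. n3.mk = 11  [11]
13. n1.val = 16  [e.pre + 18]
14. n6.pre = false  [S₀.pre == false]
15. n7.tag = 27  [27]
16. n7.fin = 21  [21]
17. n8.pre = false  [E.fin > 21]
18. n9.pre = 14  [terminal]
19. n10.depth = 9  [terminal]
20. n11.depth = 14  [terminal]
21. n8.key = "mm"  ["mm"]
22. n8.fin = false  [S.pre == true]
23. n8.mk = 20  [(if S.pre then g₀.depth else g₁.depth) + 6]
24. n7.mk = 9  [S.mk + E.fin - 32]
25. n12.depth = 30  [E.mk + 21]
26. n13.sig = "rp"  ["rp"]
27. n14.pre = 24  [terminal]
28. n15.depth = 7  [terminal]
29. n13.val = 18  [e.pre + g.depth - 13]
30. n16.mk = true  [C.val == 18]
31. n16.env = 18  [A.depth - 12]
32. n17.hot = -8  [terminal]
33. n18.hot = 0  [terminal]
34. n19.hot = 2  [terminal]
35. n16.tag = 13  [B.env - 5]
36. n16.lim = 26  [a₁.hot * 3 + 26]
37. n20.depth = 14  [terminal]
38. n12.pre = "uy"  ["uy"]
39. n21.hot = 10  [terminal]
40. n6.key = "ruy"  ["r" ++ A.pre]
41. n6.fin = true  [E.mk > 8]
42. n6.mk = 8  [(if S.pre then a.hot else E.mk) - 1]
43. n22.hot = 8  [terminal]
44. n0.key = "rn"  ["rn"]
45. n0.fin = false  [a.hot > 8]
46. n0.mk = 7  [(if S₀.pre then S₁.mk else C.val) - 1]

18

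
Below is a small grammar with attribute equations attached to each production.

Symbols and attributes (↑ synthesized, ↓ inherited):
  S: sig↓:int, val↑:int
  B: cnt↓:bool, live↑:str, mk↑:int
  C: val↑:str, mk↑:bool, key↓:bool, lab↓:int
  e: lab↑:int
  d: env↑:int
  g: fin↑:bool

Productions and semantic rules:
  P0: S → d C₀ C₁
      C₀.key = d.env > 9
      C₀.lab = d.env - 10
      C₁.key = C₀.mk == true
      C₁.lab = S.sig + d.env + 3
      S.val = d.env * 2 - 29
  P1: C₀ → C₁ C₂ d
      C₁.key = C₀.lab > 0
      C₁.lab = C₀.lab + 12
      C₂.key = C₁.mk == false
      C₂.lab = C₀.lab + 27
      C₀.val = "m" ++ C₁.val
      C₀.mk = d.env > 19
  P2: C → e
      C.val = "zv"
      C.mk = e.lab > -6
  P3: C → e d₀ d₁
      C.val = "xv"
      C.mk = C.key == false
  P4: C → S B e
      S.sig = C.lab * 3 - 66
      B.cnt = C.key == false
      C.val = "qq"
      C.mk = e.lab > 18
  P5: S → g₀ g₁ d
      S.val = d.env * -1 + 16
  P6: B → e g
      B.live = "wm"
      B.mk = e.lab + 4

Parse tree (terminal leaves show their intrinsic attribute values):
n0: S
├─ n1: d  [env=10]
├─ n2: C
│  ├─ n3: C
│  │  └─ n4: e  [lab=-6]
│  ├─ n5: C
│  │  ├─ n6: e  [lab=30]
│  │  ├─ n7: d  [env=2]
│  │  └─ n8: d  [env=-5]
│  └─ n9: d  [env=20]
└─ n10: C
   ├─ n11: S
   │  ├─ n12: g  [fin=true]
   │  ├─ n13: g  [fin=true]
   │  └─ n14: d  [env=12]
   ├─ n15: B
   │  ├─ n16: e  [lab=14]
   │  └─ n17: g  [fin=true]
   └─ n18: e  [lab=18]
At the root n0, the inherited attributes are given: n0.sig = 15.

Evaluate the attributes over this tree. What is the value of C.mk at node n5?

1. n0.sig = 15  [given at root]
2. n1.env = 10  [terminal]
3. n2.key = true  [d.env > 9]
4. n2.lab = 0  [d.env - 10]
5. n3.key = false  [C₀.lab > 0]
6. n3.lab = 12  [C₀.lab + 12]
7. n4.lab = -6  [terminal]
8. n3.val = "zv"  ["zv"]
9. n3.mk = false  [e.lab > -6]
10. n5.key = true  [C₁.mk == false]
11. n5.lab = 27  [C₀.lab + 27]
12. n6.lab = 30  [terminal]
13. n7.env = 2  [terminal]
14. n8.env = -5  [terminal]
15. n5.val = "xv"  ["xv"]
16. n5.mk = false  [C.key == false]
17. n9.env = 20  [terminal]
18. n2.val = "mzv"  ["m" ++ C₁.val]
19. n2.mk = true  [d.env > 19]
20. n10.key = true  [C₀.mk == true]
21. n10.lab = 28  [S.sig + d.env + 3]
22. n11.sig = 18  [C.lab * 3 - 66]
23. n12.fin = true  [terminal]
24. n13.fin = true  [terminal]
25. n14.env = 12  [terminal]
26. n11.val = 4  [d.env * -1 + 16]
27. n15.cnt = false  [C.key == false]
28. n16.lab = 14  [terminal]
29. n17.fin = true  [terminal]
30. n15.live = "wm"  ["wm"]
31. n15.mk = 18  [e.lab + 4]
32. n18.lab = 18  [terminal]
33. n10.val = "qq"  ["qq"]
34. n10.mk = false  [e.lab > 18]
35. n0.val = -9  [d.env * 2 - 29]

false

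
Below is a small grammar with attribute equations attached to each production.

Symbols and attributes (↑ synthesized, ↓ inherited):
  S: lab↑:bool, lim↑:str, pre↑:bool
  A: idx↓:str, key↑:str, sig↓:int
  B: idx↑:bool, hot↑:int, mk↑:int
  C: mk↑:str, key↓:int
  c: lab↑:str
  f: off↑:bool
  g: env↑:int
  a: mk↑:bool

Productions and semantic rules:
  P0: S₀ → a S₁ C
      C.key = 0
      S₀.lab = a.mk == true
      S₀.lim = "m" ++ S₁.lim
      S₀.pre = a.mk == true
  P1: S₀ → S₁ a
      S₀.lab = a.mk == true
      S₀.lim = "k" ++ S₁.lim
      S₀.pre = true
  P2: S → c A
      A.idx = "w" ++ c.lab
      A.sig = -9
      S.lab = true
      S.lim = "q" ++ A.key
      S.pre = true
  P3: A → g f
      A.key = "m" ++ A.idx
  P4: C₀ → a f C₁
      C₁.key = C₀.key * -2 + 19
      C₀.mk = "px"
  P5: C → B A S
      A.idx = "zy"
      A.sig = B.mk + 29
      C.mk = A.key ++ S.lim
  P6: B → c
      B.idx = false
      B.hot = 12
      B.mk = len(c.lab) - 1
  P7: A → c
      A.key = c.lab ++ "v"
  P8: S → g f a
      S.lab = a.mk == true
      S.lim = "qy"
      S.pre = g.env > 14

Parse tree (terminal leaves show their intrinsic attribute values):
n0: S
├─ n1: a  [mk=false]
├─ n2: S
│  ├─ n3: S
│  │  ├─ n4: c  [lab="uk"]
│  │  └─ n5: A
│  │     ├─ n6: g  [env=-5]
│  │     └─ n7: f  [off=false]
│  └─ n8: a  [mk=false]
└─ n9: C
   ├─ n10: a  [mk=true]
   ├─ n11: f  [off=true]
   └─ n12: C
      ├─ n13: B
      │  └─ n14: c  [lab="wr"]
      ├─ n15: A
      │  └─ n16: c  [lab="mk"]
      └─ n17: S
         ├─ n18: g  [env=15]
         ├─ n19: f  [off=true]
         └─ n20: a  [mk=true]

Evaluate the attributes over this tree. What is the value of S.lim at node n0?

"mkqmwuk"

1. n1.mk = false  [terminal]
2. n4.lab = "uk"  [terminal]
3. n5.idx = "wuk"  ["w" ++ c.lab]
4. n5.sig = -9  [-9]
5. n6.env = -5  [terminal]
6. n7.off = false  [terminal]
7. n5.key = "mwuk"  ["m" ++ A.idx]
8. n3.lab = true  [true]
9. n3.lim = "qmwuk"  ["q" ++ A.key]
10. n3.pre = true  [true]
11. n8.mk = false  [terminal]
12. n2.lab = false  [a.mk == true]
13. n2.lim = "kqmwuk"  ["k" ++ S₁.lim]
14. n2.pre = true  [true]
15. n9.key = 0  [0]
16. n10.mk = true  [terminal]
17. n11.off = true  [terminal]
18. n12.key = 19  [C₀.key * -2 + 19]
19. n14.lab = "wr"  [terminal]
20. n13.idx = false  [false]
21. n13.hot = 12  [12]
22. n13.mk = 1  [len(c.lab) - 1]
23. n15.idx = "zy"  ["zy"]
24. n15.sig = 30  [B.mk + 29]
25. n16.lab = "mk"  [terminal]
26. n15.key = "mkv"  [c.lab ++ "v"]
27. n18.env = 15  [terminal]
28. n19.off = true  [terminal]
29. n20.mk = true  [terminal]
30. n17.lab = true  [a.mk == true]
31. n17.lim = "qy"  ["qy"]
32. n17.pre = true  [g.env > 14]
33. n12.mk = "mkvqy"  [A.key ++ S.lim]
34. n9.mk = "px"  ["px"]
35. n0.lab = false  [a.mk == true]
36. n0.lim = "mkqmwuk"  ["m" ++ S₁.lim]
37. n0.pre = false  [a.mk == true]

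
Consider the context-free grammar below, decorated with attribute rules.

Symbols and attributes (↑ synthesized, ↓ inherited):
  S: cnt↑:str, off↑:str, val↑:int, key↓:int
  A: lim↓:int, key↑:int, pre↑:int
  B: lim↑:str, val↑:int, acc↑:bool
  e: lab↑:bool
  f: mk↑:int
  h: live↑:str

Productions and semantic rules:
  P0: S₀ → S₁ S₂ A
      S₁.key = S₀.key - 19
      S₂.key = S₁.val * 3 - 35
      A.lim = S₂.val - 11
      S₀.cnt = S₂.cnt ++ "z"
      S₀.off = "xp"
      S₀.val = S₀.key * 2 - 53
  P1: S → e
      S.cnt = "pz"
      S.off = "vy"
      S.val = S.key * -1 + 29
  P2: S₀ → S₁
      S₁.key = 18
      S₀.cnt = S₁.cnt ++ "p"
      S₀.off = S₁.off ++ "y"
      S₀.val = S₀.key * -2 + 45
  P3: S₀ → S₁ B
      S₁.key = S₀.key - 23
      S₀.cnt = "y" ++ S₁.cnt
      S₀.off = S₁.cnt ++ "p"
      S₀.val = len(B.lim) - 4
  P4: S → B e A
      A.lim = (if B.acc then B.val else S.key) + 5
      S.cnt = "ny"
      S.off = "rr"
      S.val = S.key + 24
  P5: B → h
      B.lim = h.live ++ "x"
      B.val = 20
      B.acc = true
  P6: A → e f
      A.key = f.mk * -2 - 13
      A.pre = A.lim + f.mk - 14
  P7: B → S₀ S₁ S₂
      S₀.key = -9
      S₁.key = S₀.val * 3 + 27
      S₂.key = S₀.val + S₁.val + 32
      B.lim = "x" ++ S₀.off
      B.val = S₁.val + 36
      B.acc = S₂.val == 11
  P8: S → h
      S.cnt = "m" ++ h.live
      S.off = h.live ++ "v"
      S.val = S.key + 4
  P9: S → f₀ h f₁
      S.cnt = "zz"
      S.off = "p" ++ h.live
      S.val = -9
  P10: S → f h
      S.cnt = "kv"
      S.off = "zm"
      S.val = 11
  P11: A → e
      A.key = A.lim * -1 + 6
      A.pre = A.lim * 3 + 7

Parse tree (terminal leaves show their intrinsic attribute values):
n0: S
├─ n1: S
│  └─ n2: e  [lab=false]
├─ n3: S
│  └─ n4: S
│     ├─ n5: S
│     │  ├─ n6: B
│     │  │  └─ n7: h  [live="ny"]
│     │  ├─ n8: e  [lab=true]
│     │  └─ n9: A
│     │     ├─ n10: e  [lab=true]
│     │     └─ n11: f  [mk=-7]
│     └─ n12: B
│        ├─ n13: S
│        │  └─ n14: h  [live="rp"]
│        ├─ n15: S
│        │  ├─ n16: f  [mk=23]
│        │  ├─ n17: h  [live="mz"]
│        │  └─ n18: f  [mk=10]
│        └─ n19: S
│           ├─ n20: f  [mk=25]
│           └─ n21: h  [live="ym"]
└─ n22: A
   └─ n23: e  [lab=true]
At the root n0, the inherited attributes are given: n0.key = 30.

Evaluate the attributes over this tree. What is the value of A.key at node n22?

10

1. n0.key = 30  [given at root]
2. n1.key = 11  [S₀.key - 19]
3. n2.lab = false  [terminal]
4. n1.cnt = "pz"  ["pz"]
5. n1.off = "vy"  ["vy"]
6. n1.val = 18  [S.key * -1 + 29]
7. n3.key = 19  [S₁.val * 3 - 35]
8. n4.key = 18  [18]
9. n5.key = -5  [S₀.key - 23]
10. n7.live = "ny"  [terminal]
11. n6.lim = "nyx"  [h.live ++ "x"]
12. n6.val = 20  [20]
13. n6.acc = true  [true]
14. n8.lab = true  [terminal]
15. n9.lim = 25  [(if B.acc then B.val else S.key) + 5]
16. n10.lab = true  [terminal]
17. n11.mk = -7  [terminal]
18. n9.key = 1  [f.mk * -2 - 13]
19. n9.pre = 4  [A.lim + f.mk - 14]
20. n5.cnt = "ny"  ["ny"]
21. n5.off = "rr"  ["rr"]
22. n5.val = 19  [S.key + 24]
23. n13.key = -9  [-9]
24. n14.live = "rp"  [terminal]
25. n13.cnt = "mrp"  ["m" ++ h.live]
26. n13.off = "rpv"  [h.live ++ "v"]
27. n13.val = -5  [S.key + 4]
28. n15.key = 12  [S₀.val * 3 + 27]
29. n16.mk = 23  [terminal]
30. n17.live = "mz"  [terminal]
31. n18.mk = 10  [terminal]
32. n15.cnt = "zz"  ["zz"]
33. n15.off = "pmz"  ["p" ++ h.live]
34. n15.val = -9  [-9]
35. n19.key = 18  [S₀.val + S₁.val + 32]
36. n20.mk = 25  [terminal]
37. n21.live = "ym"  [terminal]
38. n19.cnt = "kv"  ["kv"]
39. n19.off = "zm"  ["zm"]
40. n19.val = 11  [11]
41. n12.lim = "xrpv"  ["x" ++ S₀.off]
42. n12.val = 27  [S₁.val + 36]
43. n12.acc = true  [S₂.val == 11]
44. n4.cnt = "yny"  ["y" ++ S₁.cnt]
45. n4.off = "nyp"  [S₁.cnt ++ "p"]
46. n4.val = 0  [len(B.lim) - 4]
47. n3.cnt = "ynyp"  [S₁.cnt ++ "p"]
48. n3.off = "nypy"  [S₁.off ++ "y"]
49. n3.val = 7  [S₀.key * -2 + 45]
50. n22.lim = -4  [S₂.val - 11]
51. n23.lab = true  [terminal]
52. n22.key = 10  [A.lim * -1 + 6]
53. n22.pre = -5  [A.lim * 3 + 7]
54. n0.cnt = "ynypz"  [S₂.cnt ++ "z"]
55. n0.off = "xp"  ["xp"]
56. n0.val = 7  [S₀.key * 2 - 53]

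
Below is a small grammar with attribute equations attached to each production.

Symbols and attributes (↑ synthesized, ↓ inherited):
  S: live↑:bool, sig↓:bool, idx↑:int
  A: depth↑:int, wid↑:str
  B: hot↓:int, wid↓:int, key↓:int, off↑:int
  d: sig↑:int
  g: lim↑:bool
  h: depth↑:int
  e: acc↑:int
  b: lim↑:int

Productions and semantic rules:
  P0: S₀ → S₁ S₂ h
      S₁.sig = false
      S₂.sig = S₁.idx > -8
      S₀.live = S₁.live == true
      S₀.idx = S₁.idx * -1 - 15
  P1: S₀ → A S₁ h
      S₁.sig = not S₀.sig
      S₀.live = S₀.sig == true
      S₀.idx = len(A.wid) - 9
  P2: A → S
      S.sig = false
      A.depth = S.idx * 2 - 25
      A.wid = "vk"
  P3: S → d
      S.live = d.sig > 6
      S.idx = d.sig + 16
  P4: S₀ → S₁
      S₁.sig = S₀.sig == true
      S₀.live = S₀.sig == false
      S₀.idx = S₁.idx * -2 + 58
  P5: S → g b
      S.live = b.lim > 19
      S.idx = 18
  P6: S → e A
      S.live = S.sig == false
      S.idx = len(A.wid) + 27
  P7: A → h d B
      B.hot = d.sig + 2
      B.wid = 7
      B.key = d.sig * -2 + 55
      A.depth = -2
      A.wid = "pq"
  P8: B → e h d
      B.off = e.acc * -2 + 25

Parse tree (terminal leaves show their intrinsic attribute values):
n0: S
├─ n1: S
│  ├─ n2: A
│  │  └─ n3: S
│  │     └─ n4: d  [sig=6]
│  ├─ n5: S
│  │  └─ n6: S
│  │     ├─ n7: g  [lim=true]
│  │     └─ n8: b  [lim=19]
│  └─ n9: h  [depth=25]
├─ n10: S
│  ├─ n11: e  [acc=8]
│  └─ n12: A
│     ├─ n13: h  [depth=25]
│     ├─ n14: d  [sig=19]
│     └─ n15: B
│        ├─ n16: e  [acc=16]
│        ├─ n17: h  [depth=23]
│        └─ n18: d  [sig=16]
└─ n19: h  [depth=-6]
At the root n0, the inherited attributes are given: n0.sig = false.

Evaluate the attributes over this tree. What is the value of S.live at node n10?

false

1. n0.sig = false  [given at root]
2. n1.sig = false  [false]
3. n3.sig = false  [false]
4. n4.sig = 6  [terminal]
5. n3.live = false  [d.sig > 6]
6. n3.idx = 22  [d.sig + 16]
7. n2.depth = 19  [S.idx * 2 - 25]
8. n2.wid = "vk"  ["vk"]
9. n5.sig = true  [not S₀.sig]
10. n6.sig = true  [S₀.sig == true]
11. n7.lim = true  [terminal]
12. n8.lim = 19  [terminal]
13. n6.live = false  [b.lim > 19]
14. n6.idx = 18  [18]
15. n5.live = false  [S₀.sig == false]
16. n5.idx = 22  [S₁.idx * -2 + 58]
17. n9.depth = 25  [terminal]
18. n1.live = false  [S₀.sig == true]
19. n1.idx = -7  [len(A.wid) - 9]
20. n10.sig = true  [S₁.idx > -8]
21. n11.acc = 8  [terminal]
22. n13.depth = 25  [terminal]
23. n14.sig = 19  [terminal]
24. n15.hot = 21  [d.sig + 2]
25. n15.wid = 7  [7]
26. n15.key = 17  [d.sig * -2 + 55]
27. n16.acc = 16  [terminal]
28. n17.depth = 23  [terminal]
29. n18.sig = 16  [terminal]
30. n15.off = -7  [e.acc * -2 + 25]
31. n12.depth = -2  [-2]
32. n12.wid = "pq"  ["pq"]
33. n10.live = false  [S.sig == false]
34. n10.idx = 29  [len(A.wid) + 27]
35. n19.depth = -6  [terminal]
36. n0.live = false  [S₁.live == true]
37. n0.idx = -8  [S₁.idx * -1 - 15]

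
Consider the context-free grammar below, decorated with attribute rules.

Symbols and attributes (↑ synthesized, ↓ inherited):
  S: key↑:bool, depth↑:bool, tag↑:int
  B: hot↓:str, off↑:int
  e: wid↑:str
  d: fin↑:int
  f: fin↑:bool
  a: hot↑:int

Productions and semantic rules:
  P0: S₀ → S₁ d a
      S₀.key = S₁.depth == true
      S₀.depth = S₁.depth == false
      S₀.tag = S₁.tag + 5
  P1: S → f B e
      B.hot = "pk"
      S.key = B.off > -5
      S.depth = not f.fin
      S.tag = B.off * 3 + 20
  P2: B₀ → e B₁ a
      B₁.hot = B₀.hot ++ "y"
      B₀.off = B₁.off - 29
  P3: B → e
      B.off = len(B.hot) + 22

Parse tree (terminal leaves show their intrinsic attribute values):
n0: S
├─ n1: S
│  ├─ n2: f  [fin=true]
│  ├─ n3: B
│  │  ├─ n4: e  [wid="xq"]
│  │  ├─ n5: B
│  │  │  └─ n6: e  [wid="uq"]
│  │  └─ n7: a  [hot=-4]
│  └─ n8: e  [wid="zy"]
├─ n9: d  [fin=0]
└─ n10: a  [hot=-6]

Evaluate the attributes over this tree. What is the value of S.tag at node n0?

13

1. n2.fin = true  [terminal]
2. n3.hot = "pk"  ["pk"]
3. n4.wid = "xq"  [terminal]
4. n5.hot = "pky"  [B₀.hot ++ "y"]
5. n6.wid = "uq"  [terminal]
6. n5.off = 25  [len(B.hot) + 22]
7. n7.hot = -4  [terminal]
8. n3.off = -4  [B₁.off - 29]
9. n8.wid = "zy"  [terminal]
10. n1.key = true  [B.off > -5]
11. n1.depth = false  [not f.fin]
12. n1.tag = 8  [B.off * 3 + 20]
13. n9.fin = 0  [terminal]
14. n10.hot = -6  [terminal]
15. n0.key = false  [S₁.depth == true]
16. n0.depth = true  [S₁.depth == false]
17. n0.tag = 13  [S₁.tag + 5]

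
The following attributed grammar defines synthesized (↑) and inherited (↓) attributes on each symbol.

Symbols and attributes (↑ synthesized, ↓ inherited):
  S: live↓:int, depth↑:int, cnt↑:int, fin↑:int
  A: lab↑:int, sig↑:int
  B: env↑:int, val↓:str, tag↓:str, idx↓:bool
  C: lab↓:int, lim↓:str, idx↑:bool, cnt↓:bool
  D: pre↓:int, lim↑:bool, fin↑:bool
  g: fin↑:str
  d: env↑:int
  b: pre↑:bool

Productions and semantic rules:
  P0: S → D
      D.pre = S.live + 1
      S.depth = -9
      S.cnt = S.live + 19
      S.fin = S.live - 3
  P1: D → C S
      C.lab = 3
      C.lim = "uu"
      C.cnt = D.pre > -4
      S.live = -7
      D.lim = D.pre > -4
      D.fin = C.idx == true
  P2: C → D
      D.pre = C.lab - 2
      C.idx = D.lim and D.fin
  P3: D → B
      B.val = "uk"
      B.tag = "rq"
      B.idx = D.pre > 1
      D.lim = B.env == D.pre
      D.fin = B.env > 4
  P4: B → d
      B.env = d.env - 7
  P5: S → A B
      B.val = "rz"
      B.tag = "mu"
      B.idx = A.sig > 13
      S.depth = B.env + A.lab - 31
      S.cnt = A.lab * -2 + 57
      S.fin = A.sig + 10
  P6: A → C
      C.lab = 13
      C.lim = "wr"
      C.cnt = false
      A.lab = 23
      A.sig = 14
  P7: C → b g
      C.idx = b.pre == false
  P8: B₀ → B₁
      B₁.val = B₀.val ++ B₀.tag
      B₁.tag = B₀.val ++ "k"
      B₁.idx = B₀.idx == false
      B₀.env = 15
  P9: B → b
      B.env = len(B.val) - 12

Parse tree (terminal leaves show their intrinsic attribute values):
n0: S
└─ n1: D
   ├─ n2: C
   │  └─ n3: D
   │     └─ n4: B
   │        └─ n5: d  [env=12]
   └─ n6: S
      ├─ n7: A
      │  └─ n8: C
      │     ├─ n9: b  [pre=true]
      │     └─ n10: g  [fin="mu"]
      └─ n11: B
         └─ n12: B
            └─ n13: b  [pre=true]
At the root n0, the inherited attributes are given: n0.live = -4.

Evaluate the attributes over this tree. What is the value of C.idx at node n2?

1. n0.live = -4  [given at root]
2. n1.pre = -3  [S.live + 1]
3. n2.lab = 3  [3]
4. n2.lim = "uu"  ["uu"]
5. n2.cnt = true  [D.pre > -4]
6. n3.pre = 1  [C.lab - 2]
7. n4.val = "uk"  ["uk"]
8. n4.tag = "rq"  ["rq"]
9. n4.idx = false  [D.pre > 1]
10. n5.env = 12  [terminal]
11. n4.env = 5  [d.env - 7]
12. n3.lim = false  [B.env == D.pre]
13. n3.fin = true  [B.env > 4]
14. n2.idx = false  [D.lim and D.fin]
15. n6.live = -7  [-7]
16. n8.lab = 13  [13]
17. n8.lim = "wr"  ["wr"]
18. n8.cnt = false  [false]
19. n9.pre = true  [terminal]
20. n10.fin = "mu"  [terminal]
21. n8.idx = false  [b.pre == false]
22. n7.lab = 23  [23]
23. n7.sig = 14  [14]
24. n11.val = "rz"  ["rz"]
25. n11.tag = "mu"  ["mu"]
26. n11.idx = true  [A.sig > 13]
27. n12.val = "rzmu"  [B₀.val ++ B₀.tag]
28. n12.tag = "rzk"  [B₀.val ++ "k"]
29. n12.idx = false  [B₀.idx == false]
30. n13.pre = true  [terminal]
31. n12.env = -8  [len(B.val) - 12]
32. n11.env = 15  [15]
33. n6.depth = 7  [B.env + A.lab - 31]
34. n6.cnt = 11  [A.lab * -2 + 57]
35. n6.fin = 24  [A.sig + 10]
36. n1.lim = true  [D.pre > -4]
37. n1.fin = false  [C.idx == true]
38. n0.depth = -9  [-9]
39. n0.cnt = 15  [S.live + 19]
40. n0.fin = -7  [S.live - 3]

false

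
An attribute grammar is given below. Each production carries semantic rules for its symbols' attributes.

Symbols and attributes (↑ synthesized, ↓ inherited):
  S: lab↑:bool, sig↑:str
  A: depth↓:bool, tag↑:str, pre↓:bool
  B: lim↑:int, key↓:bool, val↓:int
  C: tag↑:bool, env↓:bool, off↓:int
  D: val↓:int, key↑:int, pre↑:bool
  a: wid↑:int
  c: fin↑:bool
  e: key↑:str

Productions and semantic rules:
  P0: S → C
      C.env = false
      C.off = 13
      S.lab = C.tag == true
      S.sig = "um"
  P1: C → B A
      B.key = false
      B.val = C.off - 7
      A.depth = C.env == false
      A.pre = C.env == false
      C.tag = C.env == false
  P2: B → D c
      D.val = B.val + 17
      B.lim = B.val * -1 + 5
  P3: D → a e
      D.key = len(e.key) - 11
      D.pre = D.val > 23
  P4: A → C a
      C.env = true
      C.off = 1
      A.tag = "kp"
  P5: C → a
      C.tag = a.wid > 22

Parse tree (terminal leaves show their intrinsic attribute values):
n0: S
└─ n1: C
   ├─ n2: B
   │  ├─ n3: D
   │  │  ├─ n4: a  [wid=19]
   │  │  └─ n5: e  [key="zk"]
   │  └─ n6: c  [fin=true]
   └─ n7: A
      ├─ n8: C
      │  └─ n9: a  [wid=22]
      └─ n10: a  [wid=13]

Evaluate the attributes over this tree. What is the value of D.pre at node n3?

1. n1.env = false  [false]
2. n1.off = 13  [13]
3. n2.key = false  [false]
4. n2.val = 6  [C.off - 7]
5. n3.val = 23  [B.val + 17]
6. n4.wid = 19  [terminal]
7. n5.key = "zk"  [terminal]
8. n3.key = -9  [len(e.key) - 11]
9. n3.pre = false  [D.val > 23]
10. n6.fin = true  [terminal]
11. n2.lim = -1  [B.val * -1 + 5]
12. n7.depth = true  [C.env == false]
13. n7.pre = true  [C.env == false]
14. n8.env = true  [true]
15. n8.off = 1  [1]
16. n9.wid = 22  [terminal]
17. n8.tag = false  [a.wid > 22]
18. n10.wid = 13  [terminal]
19. n7.tag = "kp"  ["kp"]
20. n1.tag = true  [C.env == false]
21. n0.lab = true  [C.tag == true]
22. n0.sig = "um"  ["um"]

false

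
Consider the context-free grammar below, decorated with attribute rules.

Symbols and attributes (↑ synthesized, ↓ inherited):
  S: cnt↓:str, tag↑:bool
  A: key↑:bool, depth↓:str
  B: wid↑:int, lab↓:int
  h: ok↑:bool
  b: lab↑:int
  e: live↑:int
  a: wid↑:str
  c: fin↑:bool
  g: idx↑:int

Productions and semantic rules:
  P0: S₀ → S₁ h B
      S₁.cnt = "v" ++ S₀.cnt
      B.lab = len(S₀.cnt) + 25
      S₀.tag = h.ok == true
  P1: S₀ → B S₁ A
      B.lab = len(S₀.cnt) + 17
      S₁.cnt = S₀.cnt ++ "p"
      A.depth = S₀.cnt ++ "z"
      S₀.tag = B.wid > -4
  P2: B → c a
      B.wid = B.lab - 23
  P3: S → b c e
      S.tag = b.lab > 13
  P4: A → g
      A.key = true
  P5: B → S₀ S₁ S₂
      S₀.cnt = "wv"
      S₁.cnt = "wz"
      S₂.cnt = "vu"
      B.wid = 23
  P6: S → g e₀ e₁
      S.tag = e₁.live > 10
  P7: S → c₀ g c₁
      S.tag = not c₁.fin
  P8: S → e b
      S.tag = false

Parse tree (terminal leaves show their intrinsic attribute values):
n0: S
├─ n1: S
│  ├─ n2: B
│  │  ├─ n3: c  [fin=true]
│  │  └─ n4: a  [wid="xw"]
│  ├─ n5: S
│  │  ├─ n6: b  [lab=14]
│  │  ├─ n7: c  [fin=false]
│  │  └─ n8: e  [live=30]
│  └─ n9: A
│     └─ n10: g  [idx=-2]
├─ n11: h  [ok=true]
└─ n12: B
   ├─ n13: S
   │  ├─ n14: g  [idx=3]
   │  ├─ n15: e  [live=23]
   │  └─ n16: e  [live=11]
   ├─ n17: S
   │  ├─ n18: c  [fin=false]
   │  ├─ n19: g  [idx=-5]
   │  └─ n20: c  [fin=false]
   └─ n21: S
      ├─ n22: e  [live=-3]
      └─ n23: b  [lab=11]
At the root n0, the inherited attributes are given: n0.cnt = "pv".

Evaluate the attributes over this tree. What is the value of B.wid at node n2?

1. n0.cnt = "pv"  [given at root]
2. n1.cnt = "vpv"  ["v" ++ S₀.cnt]
3. n2.lab = 20  [len(S₀.cnt) + 17]
4. n3.fin = true  [terminal]
5. n4.wid = "xw"  [terminal]
6. n2.wid = -3  [B.lab - 23]
7. n5.cnt = "vpvp"  [S₀.cnt ++ "p"]
8. n6.lab = 14  [terminal]
9. n7.fin = false  [terminal]
10. n8.live = 30  [terminal]
11. n5.tag = true  [b.lab > 13]
12. n9.depth = "vpvz"  [S₀.cnt ++ "z"]
13. n10.idx = -2  [terminal]
14. n9.key = true  [true]
15. n1.tag = true  [B.wid > -4]
16. n11.ok = true  [terminal]
17. n12.lab = 27  [len(S₀.cnt) + 25]
18. n13.cnt = "wv"  ["wv"]
19. n14.idx = 3  [terminal]
20. n15.live = 23  [terminal]
21. n16.live = 11  [terminal]
22. n13.tag = true  [e₁.live > 10]
23. n17.cnt = "wz"  ["wz"]
24. n18.fin = false  [terminal]
25. n19.idx = -5  [terminal]
26. n20.fin = false  [terminal]
27. n17.tag = true  [not c₁.fin]
28. n21.cnt = "vu"  ["vu"]
29. n22.live = -3  [terminal]
30. n23.lab = 11  [terminal]
31. n21.tag = false  [false]
32. n12.wid = 23  [23]
33. n0.tag = true  [h.ok == true]

-3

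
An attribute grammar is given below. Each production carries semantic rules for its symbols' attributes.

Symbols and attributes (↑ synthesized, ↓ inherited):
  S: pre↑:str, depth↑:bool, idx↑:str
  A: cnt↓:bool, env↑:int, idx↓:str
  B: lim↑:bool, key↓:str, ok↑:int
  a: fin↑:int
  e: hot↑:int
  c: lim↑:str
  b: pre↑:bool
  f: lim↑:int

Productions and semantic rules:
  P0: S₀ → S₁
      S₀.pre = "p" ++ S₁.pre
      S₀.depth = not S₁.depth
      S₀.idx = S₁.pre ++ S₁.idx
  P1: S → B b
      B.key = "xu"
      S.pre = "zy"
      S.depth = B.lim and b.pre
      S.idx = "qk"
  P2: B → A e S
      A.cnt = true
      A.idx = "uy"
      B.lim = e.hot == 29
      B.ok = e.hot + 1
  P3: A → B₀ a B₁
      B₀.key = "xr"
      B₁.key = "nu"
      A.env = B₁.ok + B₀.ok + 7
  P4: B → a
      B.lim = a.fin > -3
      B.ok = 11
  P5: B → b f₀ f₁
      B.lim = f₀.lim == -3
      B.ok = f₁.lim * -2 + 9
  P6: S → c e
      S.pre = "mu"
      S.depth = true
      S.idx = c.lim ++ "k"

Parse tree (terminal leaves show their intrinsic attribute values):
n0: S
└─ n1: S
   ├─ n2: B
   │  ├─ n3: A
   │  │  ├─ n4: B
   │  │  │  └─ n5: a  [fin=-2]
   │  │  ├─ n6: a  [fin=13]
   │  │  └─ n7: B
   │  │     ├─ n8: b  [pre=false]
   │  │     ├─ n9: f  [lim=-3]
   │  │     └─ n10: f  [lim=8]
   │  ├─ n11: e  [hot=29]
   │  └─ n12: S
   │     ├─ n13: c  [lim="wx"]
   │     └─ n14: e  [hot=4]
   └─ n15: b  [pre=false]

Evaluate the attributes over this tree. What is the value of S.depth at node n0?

1. n2.key = "xu"  ["xu"]
2. n3.cnt = true  [true]
3. n3.idx = "uy"  ["uy"]
4. n4.key = "xr"  ["xr"]
5. n5.fin = -2  [terminal]
6. n4.lim = true  [a.fin > -3]
7. n4.ok = 11  [11]
8. n6.fin = 13  [terminal]
9. n7.key = "nu"  ["nu"]
10. n8.pre = false  [terminal]
11. n9.lim = -3  [terminal]
12. n10.lim = 8  [terminal]
13. n7.lim = true  [f₀.lim == -3]
14. n7.ok = -7  [f₁.lim * -2 + 9]
15. n3.env = 11  [B₁.ok + B₀.ok + 7]
16. n11.hot = 29  [terminal]
17. n13.lim = "wx"  [terminal]
18. n14.hot = 4  [terminal]
19. n12.pre = "mu"  ["mu"]
20. n12.depth = true  [true]
21. n12.idx = "wxk"  [c.lim ++ "k"]
22. n2.lim = true  [e.hot == 29]
23. n2.ok = 30  [e.hot + 1]
24. n15.pre = false  [terminal]
25. n1.pre = "zy"  ["zy"]
26. n1.depth = false  [B.lim and b.pre]
27. n1.idx = "qk"  ["qk"]
28. n0.pre = "pzy"  ["p" ++ S₁.pre]
29. n0.depth = true  [not S₁.depth]
30. n0.idx = "zyqk"  [S₁.pre ++ S₁.idx]

true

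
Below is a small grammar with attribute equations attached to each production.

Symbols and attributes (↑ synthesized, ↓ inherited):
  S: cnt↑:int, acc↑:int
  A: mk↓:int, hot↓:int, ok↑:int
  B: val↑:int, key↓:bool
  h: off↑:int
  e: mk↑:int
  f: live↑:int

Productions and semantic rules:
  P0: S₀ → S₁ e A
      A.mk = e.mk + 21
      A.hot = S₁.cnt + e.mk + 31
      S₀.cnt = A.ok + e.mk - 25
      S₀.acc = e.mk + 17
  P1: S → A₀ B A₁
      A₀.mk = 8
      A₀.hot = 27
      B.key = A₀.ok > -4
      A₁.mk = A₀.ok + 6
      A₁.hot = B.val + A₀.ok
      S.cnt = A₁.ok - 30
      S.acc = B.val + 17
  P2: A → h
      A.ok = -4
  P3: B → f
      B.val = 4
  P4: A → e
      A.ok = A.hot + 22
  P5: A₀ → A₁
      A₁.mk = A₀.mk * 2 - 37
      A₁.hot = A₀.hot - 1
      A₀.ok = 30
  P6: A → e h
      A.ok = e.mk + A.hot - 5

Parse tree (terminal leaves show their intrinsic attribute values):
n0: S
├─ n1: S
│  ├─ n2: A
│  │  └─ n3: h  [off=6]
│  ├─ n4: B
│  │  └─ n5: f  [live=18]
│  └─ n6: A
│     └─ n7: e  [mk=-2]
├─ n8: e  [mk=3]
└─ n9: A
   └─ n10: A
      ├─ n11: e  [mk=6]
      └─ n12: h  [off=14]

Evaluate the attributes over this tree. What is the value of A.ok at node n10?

26

1. n2.mk = 8  [8]
2. n2.hot = 27  [27]
3. n3.off = 6  [terminal]
4. n2.ok = -4  [-4]
5. n4.key = false  [A₀.ok > -4]
6. n5.live = 18  [terminal]
7. n4.val = 4  [4]
8. n6.mk = 2  [A₀.ok + 6]
9. n6.hot = 0  [B.val + A₀.ok]
10. n7.mk = -2  [terminal]
11. n6.ok = 22  [A.hot + 22]
12. n1.cnt = -8  [A₁.ok - 30]
13. n1.acc = 21  [B.val + 17]
14. n8.mk = 3  [terminal]
15. n9.mk = 24  [e.mk + 21]
16. n9.hot = 26  [S₁.cnt + e.mk + 31]
17. n10.mk = 11  [A₀.mk * 2 - 37]
18. n10.hot = 25  [A₀.hot - 1]
19. n11.mk = 6  [terminal]
20. n12.off = 14  [terminal]
21. n10.ok = 26  [e.mk + A.hot - 5]
22. n9.ok = 30  [30]
23. n0.cnt = 8  [A.ok + e.mk - 25]
24. n0.acc = 20  [e.mk + 17]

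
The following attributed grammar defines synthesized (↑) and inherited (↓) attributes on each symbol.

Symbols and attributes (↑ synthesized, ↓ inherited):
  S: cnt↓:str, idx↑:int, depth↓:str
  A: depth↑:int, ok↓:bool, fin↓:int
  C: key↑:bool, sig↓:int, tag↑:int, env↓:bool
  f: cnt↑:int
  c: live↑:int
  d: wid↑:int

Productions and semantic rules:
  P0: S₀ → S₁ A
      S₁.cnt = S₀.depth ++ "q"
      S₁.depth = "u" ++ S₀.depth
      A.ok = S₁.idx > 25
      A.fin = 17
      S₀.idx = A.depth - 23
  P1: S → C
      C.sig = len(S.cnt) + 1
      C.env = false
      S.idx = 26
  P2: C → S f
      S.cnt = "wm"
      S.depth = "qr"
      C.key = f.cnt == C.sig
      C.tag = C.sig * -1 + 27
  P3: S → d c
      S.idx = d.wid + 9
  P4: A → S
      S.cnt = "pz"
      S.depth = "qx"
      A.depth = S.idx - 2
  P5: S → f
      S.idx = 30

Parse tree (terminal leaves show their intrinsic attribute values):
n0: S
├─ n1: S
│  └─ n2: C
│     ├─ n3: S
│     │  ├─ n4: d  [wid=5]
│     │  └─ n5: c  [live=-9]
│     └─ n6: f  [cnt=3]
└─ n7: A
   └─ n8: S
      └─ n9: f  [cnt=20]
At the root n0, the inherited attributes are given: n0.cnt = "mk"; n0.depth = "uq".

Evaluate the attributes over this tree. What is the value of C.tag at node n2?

23

1. n0.cnt = "mk"  [given at root]
2. n0.depth = "uq"  [given at root]
3. n1.cnt = "uqq"  [S₀.depth ++ "q"]
4. n1.depth = "uuq"  ["u" ++ S₀.depth]
5. n2.sig = 4  [len(S.cnt) + 1]
6. n2.env = false  [false]
7. n3.cnt = "wm"  ["wm"]
8. n3.depth = "qr"  ["qr"]
9. n4.wid = 5  [terminal]
10. n5.live = -9  [terminal]
11. n3.idx = 14  [d.wid + 9]
12. n6.cnt = 3  [terminal]
13. n2.key = false  [f.cnt == C.sig]
14. n2.tag = 23  [C.sig * -1 + 27]
15. n1.idx = 26  [26]
16. n7.ok = true  [S₁.idx > 25]
17. n7.fin = 17  [17]
18. n8.cnt = "pz"  ["pz"]
19. n8.depth = "qx"  ["qx"]
20. n9.cnt = 20  [terminal]
21. n8.idx = 30  [30]
22. n7.depth = 28  [S.idx - 2]
23. n0.idx = 5  [A.depth - 23]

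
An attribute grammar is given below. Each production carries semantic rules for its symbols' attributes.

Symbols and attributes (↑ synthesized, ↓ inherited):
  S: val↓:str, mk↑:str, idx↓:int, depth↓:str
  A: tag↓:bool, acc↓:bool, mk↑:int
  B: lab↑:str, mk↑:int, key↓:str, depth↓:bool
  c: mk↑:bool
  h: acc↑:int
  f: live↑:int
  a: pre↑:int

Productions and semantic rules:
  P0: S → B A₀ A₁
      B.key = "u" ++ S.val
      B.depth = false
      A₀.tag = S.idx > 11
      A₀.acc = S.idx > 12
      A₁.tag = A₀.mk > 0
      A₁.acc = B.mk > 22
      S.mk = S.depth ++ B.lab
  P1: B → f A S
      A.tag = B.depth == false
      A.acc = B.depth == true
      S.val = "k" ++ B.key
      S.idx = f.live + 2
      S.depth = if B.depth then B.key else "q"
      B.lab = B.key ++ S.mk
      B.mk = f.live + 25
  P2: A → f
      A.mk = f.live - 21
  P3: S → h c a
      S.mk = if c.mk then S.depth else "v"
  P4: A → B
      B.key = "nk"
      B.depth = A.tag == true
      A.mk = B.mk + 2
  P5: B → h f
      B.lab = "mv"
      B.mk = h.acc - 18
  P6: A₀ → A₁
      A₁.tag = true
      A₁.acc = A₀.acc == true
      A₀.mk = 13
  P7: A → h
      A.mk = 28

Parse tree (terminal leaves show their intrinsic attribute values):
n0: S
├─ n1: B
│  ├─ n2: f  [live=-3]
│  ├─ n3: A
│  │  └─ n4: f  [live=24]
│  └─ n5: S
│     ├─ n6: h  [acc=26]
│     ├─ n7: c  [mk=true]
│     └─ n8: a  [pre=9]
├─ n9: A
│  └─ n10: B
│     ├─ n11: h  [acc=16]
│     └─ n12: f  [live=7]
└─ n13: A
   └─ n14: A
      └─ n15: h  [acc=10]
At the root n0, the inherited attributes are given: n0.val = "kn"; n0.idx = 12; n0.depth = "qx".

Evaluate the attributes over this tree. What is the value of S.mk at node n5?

1. n0.val = "kn"  [given at root]
2. n0.idx = 12  [given at root]
3. n0.depth = "qx"  [given at root]
4. n1.key = "ukn"  ["u" ++ S.val]
5. n1.depth = false  [false]
6. n2.live = -3  [terminal]
7. n3.tag = true  [B.depth == false]
8. n3.acc = false  [B.depth == true]
9. n4.live = 24  [terminal]
10. n3.mk = 3  [f.live - 21]
11. n5.val = "kukn"  ["k" ++ B.key]
12. n5.idx = -1  [f.live + 2]
13. n5.depth = "q"  [if B.depth then B.key else "q"]
14. n6.acc = 26  [terminal]
15. n7.mk = true  [terminal]
16. n8.pre = 9  [terminal]
17. n5.mk = "q"  [if c.mk then S.depth else "v"]
18. n1.lab = "uknq"  [B.key ++ S.mk]
19. n1.mk = 22  [f.live + 25]
20. n9.tag = true  [S.idx > 11]
21. n9.acc = false  [S.idx > 12]
22. n10.key = "nk"  ["nk"]
23. n10.depth = true  [A.tag == true]
24. n11.acc = 16  [terminal]
25. n12.live = 7  [terminal]
26. n10.lab = "mv"  ["mv"]
27. n10.mk = -2  [h.acc - 18]
28. n9.mk = 0  [B.mk + 2]
29. n13.tag = false  [A₀.mk > 0]
30. n13.acc = false  [B.mk > 22]
31. n14.tag = true  [true]
32. n14.acc = false  [A₀.acc == true]
33. n15.acc = 10  [terminal]
34. n14.mk = 28  [28]
35. n13.mk = 13  [13]
36. n0.mk = "qxuknq"  [S.depth ++ B.lab]

"q"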